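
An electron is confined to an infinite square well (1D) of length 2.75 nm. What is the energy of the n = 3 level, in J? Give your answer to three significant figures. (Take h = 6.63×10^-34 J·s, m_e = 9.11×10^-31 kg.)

E_3 = 7.18×10^-20 J

For an infinite well E_n = n²h²/(8m_eL²), so E_1 = h²/(8m_eL²) = (6.63×10^-34)²/(8·9.11×10^-31·(2.75×10^-9 m)²) = 7.975×10^-21 J.
Then E_3 = 3²·E_1 = 9·7.975×10^-21 J = 7.18×10^-20 J.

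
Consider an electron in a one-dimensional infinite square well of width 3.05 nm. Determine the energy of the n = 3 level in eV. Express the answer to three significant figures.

For an infinite well E_n = n²h²/(8m_eL²), so E_1 = h²/(8m_eL²) = (6.626×10^-34)²/(8·9.109×10^-31·(3.05×10^-9 m)²) = 6.477×10^-21 J.
Then E_3 = 3²·E_1 = 9·6.477×10^-21 J = 5.829×10^-20 J.
Converting, E_3 = 5.829×10^-20 J / (1.602×10^-19 J/eV) = 0.364 eV.

E_3 = 0.364 eV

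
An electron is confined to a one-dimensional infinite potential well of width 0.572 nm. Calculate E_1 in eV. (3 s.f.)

E_1 = 1.15 eV

For an infinite well E_n = n²h²/(8m_eL²), so E_1 = h²/(8m_eL²) = (6.626×10^-34)²/(8·9.109×10^-31·(5.72×10^-10 m)²) = 1.841×10^-19 J.
Converting, E_1 = 1.841×10^-19 J / (1.602×10^-19 J/eV) = 1.15 eV.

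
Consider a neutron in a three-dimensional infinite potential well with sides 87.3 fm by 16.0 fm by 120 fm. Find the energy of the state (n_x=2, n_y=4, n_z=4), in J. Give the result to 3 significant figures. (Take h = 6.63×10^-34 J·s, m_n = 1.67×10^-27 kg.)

E = 2.11×10^-12 J

For a 3D rectangular well E = (h²/8m_n)·Σ n_i²/L_i² = (6.63×10^-34)²/(8·1.67×10^-27) · [2²/(87.3 fm)² + 4²/(16.0 fm)² + 4²/(120 fm)²].
Evaluating gives E = 2.11×10^-12 J.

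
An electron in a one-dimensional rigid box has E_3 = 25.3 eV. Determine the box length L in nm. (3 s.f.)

From E_n = n²h²/(8m_eL²), L = n·h/√(8m_eE_n).
E_3 = 25.3 eV = 4.053×10^-18 J, so L = 3·6.626×10^-34/√(8·9.109×10^-31·4.053×10^-18) = 3.66×10^-10 m = 0.366 nm.

L = 0.366 nm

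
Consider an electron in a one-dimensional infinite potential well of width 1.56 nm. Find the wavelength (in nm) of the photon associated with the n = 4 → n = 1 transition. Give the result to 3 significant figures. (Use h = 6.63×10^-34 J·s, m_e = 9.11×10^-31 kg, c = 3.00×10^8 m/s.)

E_1 = h²/(8m_eL²) = 2.478×10^-20 J, so ΔE = (4² − 1²)E_1 = 3.717×10^-19 J.
λ = hc/ΔE = (6.63×10^-34·3.00×10^8)/3.717×10^-19 = 5.35×10^-7 m = 535 nm.

λ = 535 nm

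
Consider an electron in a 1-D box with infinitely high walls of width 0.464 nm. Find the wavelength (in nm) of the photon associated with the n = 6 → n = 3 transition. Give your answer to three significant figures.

E_1 = h²/(8m_eL²) = 2.798×10^-19 J, so ΔE = (6² − 3²)E_1 = 7.555×10^-18 J.
λ = hc/ΔE = (6.626×10^-34·2.998×10^8)/7.555×10^-18 = 2.63×10^-8 m = 26.3 nm.

λ = 26.3 nm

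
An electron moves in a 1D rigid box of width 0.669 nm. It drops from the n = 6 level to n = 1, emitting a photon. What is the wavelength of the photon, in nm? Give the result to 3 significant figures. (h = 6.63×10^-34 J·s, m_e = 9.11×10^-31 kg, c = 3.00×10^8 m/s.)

E_1 = h²/(8m_eL²) = 1.348×10^-19 J, so ΔE = (6² − 1²)E_1 = 4.718×10^-18 J.
λ = hc/ΔE = (6.63×10^-34·3.00×10^8)/4.718×10^-18 = 4.22×10^-8 m = 42.2 nm.

λ = 42.2 nm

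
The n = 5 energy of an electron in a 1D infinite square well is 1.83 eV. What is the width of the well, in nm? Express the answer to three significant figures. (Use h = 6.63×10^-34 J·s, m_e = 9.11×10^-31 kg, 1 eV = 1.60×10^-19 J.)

From E_n = n²h²/(8m_eL²), L = n·h/√(8m_eE_n).
E_5 = 1.83 eV = 2.928×10^-19 J, so L = 5·6.63×10^-34/√(8·9.11×10^-31·2.928×10^-19) = 2.27×10^-9 m = 2.27 nm.

L = 2.27 nm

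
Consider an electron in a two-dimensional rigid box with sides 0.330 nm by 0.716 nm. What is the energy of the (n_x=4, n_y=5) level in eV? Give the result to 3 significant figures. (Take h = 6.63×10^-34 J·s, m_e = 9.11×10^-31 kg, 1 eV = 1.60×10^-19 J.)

For a 2D rectangular well E = (h²/8m_e)·Σ n_i²/L_i² = (6.63×10^-34)²/(8·9.11×10^-31) · [4²/(0.330 nm)² + 5²/(0.716 nm)²].
Evaluating gives E = 1.180×10^-17 J = 73.8 eV.

E = 73.8 eV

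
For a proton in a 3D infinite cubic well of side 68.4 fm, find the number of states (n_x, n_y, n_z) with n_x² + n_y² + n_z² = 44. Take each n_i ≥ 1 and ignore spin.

degeneracy = 3

The level has n_x² + n_y² + n_z² = 44. The ordered positive-integer solutions are (2, 2, 6), (2, 6, 2), (6, 2, 2).
That gives 3 states.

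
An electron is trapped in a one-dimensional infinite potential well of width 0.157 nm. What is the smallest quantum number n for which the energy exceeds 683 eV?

E_1 = h²/(8m_eL²) = 2.444×10^-18 J = 15.26 eV.
Need n² > 683/15.26 = 44.76, i.e. n > 6.690.
The smallest integer satisfying this is n = 7.

n = 7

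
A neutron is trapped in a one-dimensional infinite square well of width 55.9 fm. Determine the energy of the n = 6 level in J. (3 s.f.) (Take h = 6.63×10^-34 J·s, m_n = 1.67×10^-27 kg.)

For an infinite well E_n = n²h²/(8m_nL²), so E_1 = h²/(8m_nL²) = (6.63×10^-34)²/(8·1.67×10^-27·(5.59×10^-14 m)²) = 1.053×10^-14 J.
Then E_6 = 6²·E_1 = 36·1.053×10^-14 J = 3.79×10^-13 J.

E_6 = 3.79×10^-13 J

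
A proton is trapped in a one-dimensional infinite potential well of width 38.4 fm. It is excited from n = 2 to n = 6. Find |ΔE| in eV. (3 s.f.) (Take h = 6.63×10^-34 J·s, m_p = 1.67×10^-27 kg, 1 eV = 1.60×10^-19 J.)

|ΔE| = 4.46×10^6 eV

E_1 = h²/(8m_pL²) = 2.231×10^-14 J.
|ΔE| = |2² − 6²|·E_1 = 32·2.231×10^-14 J = 7.139×10^-13 J = 4.46×10^6 eV.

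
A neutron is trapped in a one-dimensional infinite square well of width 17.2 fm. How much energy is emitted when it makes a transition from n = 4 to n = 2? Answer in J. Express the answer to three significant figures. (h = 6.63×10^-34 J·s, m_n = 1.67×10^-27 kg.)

E_1 = h²/(8m_nL²) = 1.112×10^-13 J.
|ΔE| = |4² − 2²|·E_1 = 12·1.112×10^-13 J = 1.33×10^-12 J.

|ΔE| = 1.33×10^-12 J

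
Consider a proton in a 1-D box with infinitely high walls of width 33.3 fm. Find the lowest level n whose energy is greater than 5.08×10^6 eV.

E_1 = h²/(8m_pL²) = 2.958×10^-14 J = 1.846×10^5 eV.
Need n² > 5.08×10^6/1.846×10^5 = 27.52, i.e. n > 5.246.
The smallest integer satisfying this is n = 6.

n = 6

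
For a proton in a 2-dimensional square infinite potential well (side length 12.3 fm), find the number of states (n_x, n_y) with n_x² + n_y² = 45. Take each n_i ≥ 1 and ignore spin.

The level has n_x² + n_y² = 45. The ordered positive-integer solutions are (3, 6), (6, 3).
That gives 2 states.

degeneracy = 2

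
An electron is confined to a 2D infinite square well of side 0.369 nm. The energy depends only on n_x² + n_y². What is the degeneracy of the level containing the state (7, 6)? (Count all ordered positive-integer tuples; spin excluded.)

degeneracy = 4

The level has n_x² + n_y² = 85. The ordered positive-integer solutions are (2, 9), (6, 7), (7, 6), (9, 2).
That gives 4 states.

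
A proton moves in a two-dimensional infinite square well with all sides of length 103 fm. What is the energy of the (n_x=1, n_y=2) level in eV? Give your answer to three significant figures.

For a 2D rectangular well E = (h²/8m_p)·Σ n_i²/L_i² = (6.626×10^-34)²/(8·1.673×10^-27) · [1²/(103 fm)² + 2²/(103 fm)²].
Evaluating gives E = 1.546×10^-14 J = 9.65×10^4 eV.

E = 9.65×10^4 eV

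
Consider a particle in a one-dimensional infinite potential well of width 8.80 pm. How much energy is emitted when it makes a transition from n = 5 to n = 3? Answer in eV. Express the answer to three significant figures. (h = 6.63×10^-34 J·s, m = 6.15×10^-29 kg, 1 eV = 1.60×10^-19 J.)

E_1 = h²/(8mL²) = 1.154×10^-17 J.
|ΔE| = |5² − 3²|·E_1 = 16·1.154×10^-17 J = 1.846×10^-16 J = 1.15×10^3 eV.

|ΔE| = 1.15×10^3 eV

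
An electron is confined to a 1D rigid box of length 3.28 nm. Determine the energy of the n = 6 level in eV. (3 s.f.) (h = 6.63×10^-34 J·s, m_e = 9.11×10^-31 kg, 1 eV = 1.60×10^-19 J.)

For an infinite well E_n = n²h²/(8m_eL²), so E_1 = h²/(8m_eL²) = (6.63×10^-34)²/(8·9.11×10^-31·(3.28×10^-9 m)²) = 5.606×10^-21 J.
Then E_6 = 6²·E_1 = 36·5.606×10^-21 J = 2.018×10^-19 J.
Converting, E_6 = 2.018×10^-19 J / (1.60×10^-19 J/eV) = 1.26 eV.

E_6 = 1.26 eV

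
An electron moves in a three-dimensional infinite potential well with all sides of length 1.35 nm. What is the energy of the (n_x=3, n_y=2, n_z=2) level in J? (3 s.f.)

E = 5.62×10^-19 J

For a 3D rectangular well E = (h²/8m_e)·Σ n_i²/L_i² = (6.626×10^-34)²/(8·9.109×10^-31) · [3²/(1.35 nm)² + 2²/(1.35 nm)² + 2²/(1.35 nm)²].
Evaluating gives E = 5.62×10^-19 J.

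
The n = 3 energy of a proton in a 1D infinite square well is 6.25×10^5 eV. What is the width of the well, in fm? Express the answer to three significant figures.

L = 54.3 fm

From E_n = n²h²/(8m_pL²), L = n·h/√(8m_pE_n).
E_3 = 6.25×10^5 eV = 1.001×10^-13 J, so L = 3·6.626×10^-34/√(8·1.673×10^-27·1.001×10^-13) = 5.43×10^-14 m = 54.3 fm.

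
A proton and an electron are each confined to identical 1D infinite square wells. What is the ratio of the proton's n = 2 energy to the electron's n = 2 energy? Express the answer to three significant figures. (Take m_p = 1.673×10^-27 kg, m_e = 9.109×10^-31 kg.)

E_n ∝ 1/m at fixed n and L, so the ratio is m_e/m_p = 9.109×10^-31/1.673×10^-27 = 5.44×10^-4.

5.44×10^-4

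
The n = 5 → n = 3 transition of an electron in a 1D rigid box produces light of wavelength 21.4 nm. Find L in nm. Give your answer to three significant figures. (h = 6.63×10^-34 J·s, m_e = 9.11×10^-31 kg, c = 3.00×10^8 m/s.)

The photon carries ΔE = hc/λ = 6.63×10^-34·3.00×10^8/2.14×10^-8 m = 9.294×10^-18 J.
Since ΔE = (5² − 3²)E_1, E_1 = 5.809×10^-19 J, and L = h/√(8m_eE_1) = 3.22×10^-10 m = 0.322 nm.

L = 0.322 nm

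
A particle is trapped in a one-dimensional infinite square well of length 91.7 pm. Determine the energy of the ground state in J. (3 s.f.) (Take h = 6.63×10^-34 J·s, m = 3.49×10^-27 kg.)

E_1 = 1.87×10^-21 J

For an infinite well E_n = n²h²/(8mL²), so E_1 = h²/(8mL²) = (6.63×10^-34)²/(8·3.49×10^-27·(9.17×10^-11 m)²) = 1.872×10^-21 J.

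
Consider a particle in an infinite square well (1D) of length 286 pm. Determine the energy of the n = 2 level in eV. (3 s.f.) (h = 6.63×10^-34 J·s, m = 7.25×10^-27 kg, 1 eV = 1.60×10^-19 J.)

E_2 = 0.00232 eV

For an infinite well E_n = n²h²/(8mL²), so E_1 = h²/(8mL²) = (6.63×10^-34)²/(8·7.25×10^-27·(2.86×10^-10 m)²) = 9.265×10^-23 J.
Then E_2 = 2²·E_1 = 4·9.265×10^-23 J = 3.706×10^-22 J.
Converting, E_2 = 3.706×10^-22 J / (1.60×10^-19 J/eV) = 0.00232 eV.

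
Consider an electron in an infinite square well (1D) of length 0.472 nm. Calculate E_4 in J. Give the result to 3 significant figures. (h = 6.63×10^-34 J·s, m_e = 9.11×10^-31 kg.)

For an infinite well E_n = n²h²/(8m_eL²), so E_1 = h²/(8m_eL²) = (6.63×10^-34)²/(8·9.11×10^-31·(4.72×10^-10 m)²) = 2.707×10^-19 J.
Then E_4 = 4²·E_1 = 16·2.707×10^-19 J = 4.33×10^-18 J.

E_4 = 4.33×10^-18 J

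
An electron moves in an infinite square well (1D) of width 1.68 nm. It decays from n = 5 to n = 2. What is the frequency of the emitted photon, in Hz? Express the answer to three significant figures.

f = 6.77×10^14 Hz

E_1 = h²/(8m_eL²) = 2.135×10^-20 J and ΔE = (5² − 2²)E_1 = 4.484×10^-19 J.
f = ΔE/h = 4.484×10^-19/6.626×10^-34 = 6.77×10^14 Hz.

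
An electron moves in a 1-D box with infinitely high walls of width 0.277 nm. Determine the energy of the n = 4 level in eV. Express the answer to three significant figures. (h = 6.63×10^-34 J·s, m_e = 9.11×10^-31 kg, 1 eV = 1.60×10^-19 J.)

For an infinite well E_n = n²h²/(8m_eL²), so E_1 = h²/(8m_eL²) = (6.63×10^-34)²/(8·9.11×10^-31·(2.77×10^-10 m)²) = 7.861×10^-19 J.
Then E_4 = 4²·E_1 = 16·7.861×10^-19 J = 1.258×10^-17 J.
Converting, E_4 = 1.258×10^-17 J / (1.60×10^-19 J/eV) = 78.6 eV.

E_4 = 78.6 eV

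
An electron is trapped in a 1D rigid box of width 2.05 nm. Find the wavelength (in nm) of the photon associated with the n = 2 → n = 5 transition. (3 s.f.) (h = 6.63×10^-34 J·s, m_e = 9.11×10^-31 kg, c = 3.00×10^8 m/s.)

E_1 = h²/(8m_eL²) = 1.435×10^-20 J, so ΔE = (5² − 2²)E_1 = 3.014×10^-19 J.
λ = hc/ΔE = (6.63×10^-34·3.00×10^8)/3.014×10^-19 = 6.60×10^-7 m = 660 nm.

λ = 660 nm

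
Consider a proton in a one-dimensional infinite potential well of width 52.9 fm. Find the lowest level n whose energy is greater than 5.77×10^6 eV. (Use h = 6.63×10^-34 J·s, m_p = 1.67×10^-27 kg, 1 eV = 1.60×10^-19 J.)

n = 9

E_1 = h²/(8m_pL²) = 1.176×10^-14 J = 7.350×10^4 eV.
Need n² > 5.77×10^6/7.350×10^4 = 78.50, i.e. n > 8.860.
The smallest integer satisfying this is n = 9.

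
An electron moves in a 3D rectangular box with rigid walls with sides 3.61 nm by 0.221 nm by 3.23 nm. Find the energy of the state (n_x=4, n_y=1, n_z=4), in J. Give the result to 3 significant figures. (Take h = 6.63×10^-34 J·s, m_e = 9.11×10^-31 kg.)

E = 1.40×10^-18 J

For a 3D rectangular well E = (h²/8m_e)·Σ n_i²/L_i² = (6.63×10^-34)²/(8·9.11×10^-31) · [4²/(3.61 nm)² + 1²/(0.221 nm)² + 4²/(3.23 nm)²].
Evaluating gives E = 1.40×10^-18 J.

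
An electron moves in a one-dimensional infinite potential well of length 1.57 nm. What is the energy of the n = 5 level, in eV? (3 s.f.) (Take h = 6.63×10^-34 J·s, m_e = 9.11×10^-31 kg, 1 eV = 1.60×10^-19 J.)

E_5 = 3.82 eV

For an infinite well E_n = n²h²/(8m_eL²), so E_1 = h²/(8m_eL²) = (6.63×10^-34)²/(8·9.11×10^-31·(1.57×10^-9 m)²) = 2.447×10^-20 J.
Then E_5 = 5²·E_1 = 25·2.447×10^-20 J = 6.118×10^-19 J.
Converting, E_5 = 6.118×10^-19 J / (1.60×10^-19 J/eV) = 3.82 eV.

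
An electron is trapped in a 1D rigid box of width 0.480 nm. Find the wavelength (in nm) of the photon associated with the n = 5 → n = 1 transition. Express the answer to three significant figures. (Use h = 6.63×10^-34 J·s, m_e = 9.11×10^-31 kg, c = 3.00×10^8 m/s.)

λ = 31.7 nm

E_1 = h²/(8m_eL²) = 2.618×10^-19 J, so ΔE = (5² − 1²)E_1 = 6.283×10^-18 J.
λ = hc/ΔE = (6.63×10^-34·3.00×10^8)/6.283×10^-18 = 3.17×10^-8 m = 31.7 nm.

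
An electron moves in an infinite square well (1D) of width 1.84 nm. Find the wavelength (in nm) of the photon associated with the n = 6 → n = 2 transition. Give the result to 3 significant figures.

E_1 = h²/(8m_eL²) = 1.780×10^-20 J, so ΔE = (6² − 2²)E_1 = 5.696×10^-19 J.
λ = hc/ΔE = (6.626×10^-34·2.998×10^8)/5.696×10^-19 = 3.49×10^-7 m = 349 nm.

λ = 349 nm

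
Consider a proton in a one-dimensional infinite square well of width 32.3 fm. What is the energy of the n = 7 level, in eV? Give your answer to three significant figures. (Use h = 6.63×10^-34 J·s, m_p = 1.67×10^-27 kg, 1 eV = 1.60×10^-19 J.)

For an infinite well E_n = n²h²/(8m_pL²), so E_1 = h²/(8m_pL²) = (6.63×10^-34)²/(8·1.67×10^-27·(3.23×10^-14 m)²) = 3.154×10^-14 J.
Then E_7 = 7²·E_1 = 49·3.154×10^-14 J = 1.545×10^-12 J.
Converting, E_7 = 1.545×10^-12 J / (1.60×10^-19 J/eV) = 9.66×10^6 eV.

E_7 = 9.66×10^6 eV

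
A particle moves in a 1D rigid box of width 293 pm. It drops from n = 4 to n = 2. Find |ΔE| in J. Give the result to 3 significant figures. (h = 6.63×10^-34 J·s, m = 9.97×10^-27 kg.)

|ΔE| = 7.70×10^-22 J

E_1 = h²/(8mL²) = 6.420×10^-23 J.
|ΔE| = |4² − 2²|·E_1 = 12·6.420×10^-23 J = 7.70×10^-22 J.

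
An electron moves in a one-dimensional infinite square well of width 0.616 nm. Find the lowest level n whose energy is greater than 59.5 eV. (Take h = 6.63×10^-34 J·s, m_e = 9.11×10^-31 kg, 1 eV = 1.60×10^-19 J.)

E_1 = h²/(8m_eL²) = 1.589×10^-19 J = 0.9931 eV.
Need n² > 59.5/0.9931 = 59.91, i.e. n > 7.740.
The smallest integer satisfying this is n = 8.

n = 8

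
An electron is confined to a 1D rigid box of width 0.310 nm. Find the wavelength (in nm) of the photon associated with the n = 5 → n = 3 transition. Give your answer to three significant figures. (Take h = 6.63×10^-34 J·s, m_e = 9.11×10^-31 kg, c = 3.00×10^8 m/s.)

λ = 19.8 nm

E_1 = h²/(8m_eL²) = 6.276×10^-19 J, so ΔE = (5² − 3²)E_1 = 1.004×10^-17 J.
λ = hc/ΔE = (6.63×10^-34·3.00×10^8)/1.004×10^-17 = 1.98×10^-8 m = 19.8 nm.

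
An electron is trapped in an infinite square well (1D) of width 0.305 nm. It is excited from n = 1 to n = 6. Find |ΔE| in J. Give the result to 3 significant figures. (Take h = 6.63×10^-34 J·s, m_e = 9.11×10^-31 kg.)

E_1 = h²/(8m_eL²) = 6.484×10^-19 J.
|ΔE| = |1² − 6²|·E_1 = 35·6.484×10^-19 J = 2.27×10^-17 J.

|ΔE| = 2.27×10^-17 J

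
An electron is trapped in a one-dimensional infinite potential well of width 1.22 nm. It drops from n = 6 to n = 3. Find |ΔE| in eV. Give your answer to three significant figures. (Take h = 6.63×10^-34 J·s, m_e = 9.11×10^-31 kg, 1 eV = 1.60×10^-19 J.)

E_1 = h²/(8m_eL²) = 4.052×10^-20 J.
|ΔE| = |6² − 3²|·E_1 = 27·4.052×10^-20 J = 1.094×10^-18 J = 6.84 eV.

|ΔE| = 6.84 eV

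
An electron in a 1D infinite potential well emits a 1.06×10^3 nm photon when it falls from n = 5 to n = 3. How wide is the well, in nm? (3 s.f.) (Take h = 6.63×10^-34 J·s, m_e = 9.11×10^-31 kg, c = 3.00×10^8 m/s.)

L = 2.27 nm

The photon carries ΔE = hc/λ = 6.63×10^-34·3.00×10^8/1.06×10^-6 m = 1.876×10^-19 J.
Since ΔE = (5² − 3²)E_1, E_1 = 1.172×10^-20 J, and L = h/√(8m_eE_1) = 2.27×10^-9 m = 2.27 nm.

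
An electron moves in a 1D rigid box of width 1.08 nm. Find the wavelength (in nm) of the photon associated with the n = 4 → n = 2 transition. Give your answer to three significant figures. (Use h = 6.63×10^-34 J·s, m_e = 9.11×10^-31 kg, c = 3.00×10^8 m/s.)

E_1 = h²/(8m_eL²) = 5.171×10^-20 J, so ΔE = (4² − 2²)E_1 = 6.205×10^-19 J.
λ = hc/ΔE = (6.63×10^-34·3.00×10^8)/6.205×10^-19 = 3.21×10^-7 m = 321 nm.

λ = 321 nm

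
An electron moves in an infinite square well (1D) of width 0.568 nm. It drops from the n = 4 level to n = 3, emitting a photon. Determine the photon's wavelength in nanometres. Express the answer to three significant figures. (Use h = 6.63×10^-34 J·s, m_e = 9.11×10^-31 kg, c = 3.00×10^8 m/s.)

λ = 152 nm

E_1 = h²/(8m_eL²) = 1.869×10^-19 J, so ΔE = (4² − 3²)E_1 = 1.308×10^-18 J.
λ = hc/ΔE = (6.63×10^-34·3.00×10^8)/1.308×10^-18 = 1.52×10^-7 m = 152 nm.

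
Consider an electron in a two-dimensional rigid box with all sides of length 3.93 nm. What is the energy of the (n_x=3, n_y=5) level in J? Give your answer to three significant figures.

For a 2D rectangular well E = (h²/8m_e)·Σ n_i²/L_i² = (6.626×10^-34)²/(8·9.109×10^-31) · [3²/(3.93 nm)² + 5²/(3.93 nm)²].
Evaluating gives E = 1.33×10^-19 J.

E = 1.33×10^-19 J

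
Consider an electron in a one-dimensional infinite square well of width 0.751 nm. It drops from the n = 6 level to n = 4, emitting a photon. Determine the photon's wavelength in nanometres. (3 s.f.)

λ = 93.0 nm

E_1 = h²/(8m_eL²) = 1.068×10^-19 J, so ΔE = (6² − 4²)E_1 = 2.136×10^-18 J.
λ = hc/ΔE = (6.626×10^-34·2.998×10^8)/2.136×10^-18 = 9.30×10^-8 m = 93.0 nm.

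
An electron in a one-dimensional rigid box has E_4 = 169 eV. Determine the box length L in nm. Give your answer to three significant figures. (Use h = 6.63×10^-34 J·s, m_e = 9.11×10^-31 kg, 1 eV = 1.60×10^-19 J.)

From E_n = n²h²/(8m_eL²), L = n·h/√(8m_eE_n).
E_4 = 169 eV = 2.704×10^-17 J, so L = 4·6.63×10^-34/√(8·9.11×10^-31·2.704×10^-17) = 1.89×10^-10 m = 0.189 nm.

L = 0.189 nm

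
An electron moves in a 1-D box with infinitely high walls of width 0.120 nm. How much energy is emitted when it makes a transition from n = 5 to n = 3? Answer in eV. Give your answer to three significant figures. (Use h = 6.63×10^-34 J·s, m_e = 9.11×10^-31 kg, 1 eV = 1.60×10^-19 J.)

E_1 = h²/(8m_eL²) = 4.188×10^-18 J.
|ΔE| = |5² − 3²|·E_1 = 16·4.188×10^-18 J = 6.701×10^-17 J = 419 eV.

|ΔE| = 419 eV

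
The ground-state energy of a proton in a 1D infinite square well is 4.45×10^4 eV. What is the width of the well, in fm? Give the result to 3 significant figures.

L = 67.8 fm

From E_n = n²h²/(8m_pL²), L = n·h/√(8m_pE_n).
E_1 = 4.45×10^4 eV = 7.129×10^-15 J, so L = 1·6.626×10^-34/√(8·1.673×10^-27·7.129×10^-15) = 6.78×10^-14 m = 67.8 fm.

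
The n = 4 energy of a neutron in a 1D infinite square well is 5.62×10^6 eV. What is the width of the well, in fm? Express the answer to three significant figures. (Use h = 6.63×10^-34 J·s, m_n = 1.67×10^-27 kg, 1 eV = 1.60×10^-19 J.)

From E_n = n²h²/(8m_nL²), L = n·h/√(8m_nE_n).
E_4 = 5.62×10^6 eV = 8.992×10^-13 J, so L = 4·6.63×10^-34/√(8·1.67×10^-27·8.992×10^-13) = 2.42×10^-14 m = 24.2 fm.

L = 24.2 fm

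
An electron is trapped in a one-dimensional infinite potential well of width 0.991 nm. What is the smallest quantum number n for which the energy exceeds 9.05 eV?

E_1 = h²/(8m_eL²) = 6.135×10^-20 J = 0.3830 eV.
Need n² > 9.05/0.3830 = 23.63, i.e. n > 4.861.
The smallest integer satisfying this is n = 5.

n = 5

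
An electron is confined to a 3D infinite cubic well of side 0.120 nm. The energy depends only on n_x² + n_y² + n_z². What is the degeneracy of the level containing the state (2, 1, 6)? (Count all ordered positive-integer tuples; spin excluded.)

The level has n_x² + n_y² + n_z² = 41. The ordered positive-integer solutions are (1, 2, 6), (1, 6, 2), (2, 1, 6), (2, 6, 1), (3, 4, 4), (4, 3, 4), (4, 4, 3), (6, 1, 2), (6, 2, 1).
That gives 9 states.

degeneracy = 9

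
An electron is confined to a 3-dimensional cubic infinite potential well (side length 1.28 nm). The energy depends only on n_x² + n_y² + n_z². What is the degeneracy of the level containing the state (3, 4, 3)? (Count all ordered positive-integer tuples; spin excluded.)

degeneracy = 3

The level has n_x² + n_y² + n_z² = 34. The ordered positive-integer solutions are (3, 3, 4), (3, 4, 3), (4, 3, 3).
That gives 3 states.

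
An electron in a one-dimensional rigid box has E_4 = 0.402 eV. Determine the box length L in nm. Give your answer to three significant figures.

From E_n = n²h²/(8m_eL²), L = n·h/√(8m_eE_n).
E_4 = 0.402 eV = 6.440×10^-20 J, so L = 4·6.626×10^-34/√(8·9.109×10^-31·6.440×10^-20) = 3.87×10^-9 m = 3.87 nm.

L = 3.87 nm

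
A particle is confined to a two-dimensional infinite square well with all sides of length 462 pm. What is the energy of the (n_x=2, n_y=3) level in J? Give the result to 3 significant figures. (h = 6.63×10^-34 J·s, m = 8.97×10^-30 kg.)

E = 3.73×10^-19 J

For a 2D rectangular well E = (h²/8m)·Σ n_i²/L_i² = (6.63×10^-34)²/(8·8.97×10^-30) · [2²/(462 pm)² + 3²/(462 pm)²].
Evaluating gives E = 3.73×10^-19 J.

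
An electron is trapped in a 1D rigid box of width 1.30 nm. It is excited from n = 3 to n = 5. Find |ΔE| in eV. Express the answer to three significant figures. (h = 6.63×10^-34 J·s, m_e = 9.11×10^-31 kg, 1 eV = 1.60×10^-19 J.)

E_1 = h²/(8m_eL²) = 3.569×10^-20 J.
|ΔE| = |3² − 5²|·E_1 = 16·3.569×10^-20 J = 5.710×10^-19 J = 3.57 eV.

|ΔE| = 3.57 eV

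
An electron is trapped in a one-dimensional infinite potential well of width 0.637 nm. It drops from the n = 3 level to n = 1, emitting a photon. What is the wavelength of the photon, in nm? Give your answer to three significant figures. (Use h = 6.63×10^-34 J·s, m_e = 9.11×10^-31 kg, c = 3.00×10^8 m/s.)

λ = 167 nm

E_1 = h²/(8m_eL²) = 1.486×10^-19 J, so ΔE = (3² − 1²)E_1 = 1.189×10^-18 J.
λ = hc/ΔE = (6.63×10^-34·3.00×10^8)/1.189×10^-18 = 1.67×10^-7 m = 167 nm.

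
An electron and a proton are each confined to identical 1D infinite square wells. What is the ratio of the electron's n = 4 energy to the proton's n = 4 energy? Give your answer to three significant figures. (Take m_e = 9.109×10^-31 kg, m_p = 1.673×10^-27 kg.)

1.84×10^3

E_n ∝ 1/m at fixed n and L, so the ratio is m_p/m_e = 1.673×10^-27/9.109×10^-31 = 1.84×10^3.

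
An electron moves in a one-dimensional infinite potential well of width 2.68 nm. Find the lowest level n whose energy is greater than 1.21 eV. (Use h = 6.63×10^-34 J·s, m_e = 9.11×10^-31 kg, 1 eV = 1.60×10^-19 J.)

n = 5

E_1 = h²/(8m_eL²) = 8.397×10^-21 J = 0.05248 eV.
Need n² > 1.21/0.05248 = 23.06, i.e. n > 4.802.
The smallest integer satisfying this is n = 5.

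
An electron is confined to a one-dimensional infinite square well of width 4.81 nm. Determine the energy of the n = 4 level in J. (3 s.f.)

For an infinite well E_n = n²h²/(8m_eL²), so E_1 = h²/(8m_eL²) = (6.626×10^-34)²/(8·9.109×10^-31·(4.81×10^-9 m)²) = 2.604×10^-21 J.
Then E_4 = 4²·E_1 = 16·2.604×10^-21 J = 4.17×10^-20 J.

E_4 = 4.17×10^-20 J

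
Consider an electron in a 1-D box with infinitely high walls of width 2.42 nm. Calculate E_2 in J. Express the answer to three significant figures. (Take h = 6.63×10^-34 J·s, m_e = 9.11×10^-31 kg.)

For an infinite well E_n = n²h²/(8m_eL²), so E_1 = h²/(8m_eL²) = (6.63×10^-34)²/(8·9.11×10^-31·(2.42×10^-9 m)²) = 1.030×10^-20 J.
Then E_2 = 2²·E_1 = 4·1.030×10^-20 J = 4.12×10^-20 J.

E_2 = 4.12×10^-20 J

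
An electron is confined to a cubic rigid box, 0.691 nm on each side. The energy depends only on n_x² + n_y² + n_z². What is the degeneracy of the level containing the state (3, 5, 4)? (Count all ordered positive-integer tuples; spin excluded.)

degeneracy = 6

The level has n_x² + n_y² + n_z² = 50. The ordered positive-integer solutions are (3, 4, 5), (3, 5, 4), (4, 3, 5), (4, 5, 3), (5, 3, 4), (5, 4, 3).
That gives 6 states.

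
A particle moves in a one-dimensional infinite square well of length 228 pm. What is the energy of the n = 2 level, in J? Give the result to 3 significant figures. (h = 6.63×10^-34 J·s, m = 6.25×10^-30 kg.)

E_2 = 6.76×10^-19 J

For an infinite well E_n = n²h²/(8mL²), so E_1 = h²/(8mL²) = (6.63×10^-34)²/(8·6.25×10^-30·(2.28×10^-10 m)²) = 1.691×10^-19 J.
Then E_2 = 2²·E_1 = 4·1.691×10^-19 J = 6.76×10^-19 J.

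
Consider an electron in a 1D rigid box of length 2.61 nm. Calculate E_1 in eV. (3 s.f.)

For an infinite well E_n = n²h²/(8m_eL²), so E_1 = h²/(8m_eL²) = (6.626×10^-34)²/(8·9.109×10^-31·(2.61×10^-9 m)²) = 8.844×10^-21 J.
Converting, E_1 = 8.844×10^-21 J / (1.602×10^-19 J/eV) = 0.0552 eV.

E_1 = 0.0552 eV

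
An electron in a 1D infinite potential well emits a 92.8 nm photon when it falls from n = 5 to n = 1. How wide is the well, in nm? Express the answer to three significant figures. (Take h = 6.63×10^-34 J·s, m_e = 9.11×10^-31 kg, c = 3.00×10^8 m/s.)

The photon carries ΔE = hc/λ = 6.63×10^-34·3.00×10^8/9.28×10^-8 m = 2.143×10^-18 J.
Since ΔE = (5² − 1²)E_1, E_1 = 8.929×10^-20 J, and L = h/√(8m_eE_1) = 8.22×10^-10 m = 0.822 nm.

L = 0.822 nm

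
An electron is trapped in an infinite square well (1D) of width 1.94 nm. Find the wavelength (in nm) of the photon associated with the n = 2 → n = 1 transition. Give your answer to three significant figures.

λ = 4.14×10^3 nm

E_1 = h²/(8m_eL²) = 1.601×10^-20 J, so ΔE = (2² − 1²)E_1 = 4.803×10^-20 J.
λ = hc/ΔE = (6.626×10^-34·2.998×10^8)/4.803×10^-20 = 4.14×10^-6 m = 4.14×10^3 nm.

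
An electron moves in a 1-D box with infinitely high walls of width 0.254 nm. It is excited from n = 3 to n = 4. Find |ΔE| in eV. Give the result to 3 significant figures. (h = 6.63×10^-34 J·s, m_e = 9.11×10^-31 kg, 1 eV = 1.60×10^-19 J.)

E_1 = h²/(8m_eL²) = 9.349×10^-19 J.
|ΔE| = |3² − 4²|·E_1 = 7·9.349×10^-19 J = 6.544×10^-18 J = 40.9 eV.

|ΔE| = 40.9 eV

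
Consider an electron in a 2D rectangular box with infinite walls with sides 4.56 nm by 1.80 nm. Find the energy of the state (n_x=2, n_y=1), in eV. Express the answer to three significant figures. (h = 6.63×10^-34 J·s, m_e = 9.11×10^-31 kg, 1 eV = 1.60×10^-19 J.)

E = 0.189 eV

For a 2D rectangular well E = (h²/8m_e)·Σ n_i²/L_i² = (6.63×10^-34)²/(8·9.11×10^-31) · [2²/(4.56 nm)² + 1²/(1.80 nm)²].
Evaluating gives E = 3.022×10^-20 J = 0.189 eV.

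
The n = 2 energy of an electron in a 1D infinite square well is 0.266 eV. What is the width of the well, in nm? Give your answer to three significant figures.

L = 2.38 nm

From E_n = n²h²/(8m_eL²), L = n·h/√(8m_eE_n).
E_2 = 0.266 eV = 4.261×10^-20 J, so L = 2·6.626×10^-34/√(8·9.109×10^-31·4.261×10^-20) = 2.38×10^-9 m = 2.38 nm.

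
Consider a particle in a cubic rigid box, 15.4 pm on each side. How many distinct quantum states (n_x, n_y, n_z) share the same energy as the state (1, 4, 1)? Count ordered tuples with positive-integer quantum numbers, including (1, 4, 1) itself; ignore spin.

degeneracy = 3

The level has n_x² + n_y² + n_z² = 18. The ordered positive-integer solutions are (1, 1, 4), (1, 4, 1), (4, 1, 1).
That gives 3 states.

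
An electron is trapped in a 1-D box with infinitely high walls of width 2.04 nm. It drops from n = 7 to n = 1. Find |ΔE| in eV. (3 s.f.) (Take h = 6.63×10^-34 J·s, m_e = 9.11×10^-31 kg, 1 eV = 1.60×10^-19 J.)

E_1 = h²/(8m_eL²) = 1.449×10^-20 J.
|ΔE| = |7² − 1²|·E_1 = 48·1.449×10^-20 J = 6.955×10^-19 J = 4.35 eV.

|ΔE| = 4.35 eV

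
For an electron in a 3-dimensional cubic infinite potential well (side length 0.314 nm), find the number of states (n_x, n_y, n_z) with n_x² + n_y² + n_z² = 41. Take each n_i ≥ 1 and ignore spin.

The level has n_x² + n_y² + n_z² = 41. The ordered positive-integer solutions are (1, 2, 6), (1, 6, 2), (2, 1, 6), (2, 6, 1), (3, 4, 4), (4, 3, 4), (4, 4, 3), (6, 1, 2), (6, 2, 1).
That gives 9 states.

degeneracy = 9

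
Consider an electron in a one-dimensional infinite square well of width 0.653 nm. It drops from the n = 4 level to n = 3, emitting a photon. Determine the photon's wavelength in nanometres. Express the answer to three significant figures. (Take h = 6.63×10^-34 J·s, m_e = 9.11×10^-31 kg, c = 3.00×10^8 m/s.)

E_1 = h²/(8m_eL²) = 1.414×10^-19 J, so ΔE = (4² − 3²)E_1 = 9.898×10^-19 J.
λ = hc/ΔE = (6.63×10^-34·3.00×10^8)/9.898×10^-19 = 2.01×10^-7 m = 201 nm.

λ = 201 nm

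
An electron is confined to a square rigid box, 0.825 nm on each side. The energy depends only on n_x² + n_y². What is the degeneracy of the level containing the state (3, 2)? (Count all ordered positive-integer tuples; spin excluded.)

degeneracy = 2

The level has n_x² + n_y² = 13. The ordered positive-integer solutions are (2, 3), (3, 2).
That gives 2 states.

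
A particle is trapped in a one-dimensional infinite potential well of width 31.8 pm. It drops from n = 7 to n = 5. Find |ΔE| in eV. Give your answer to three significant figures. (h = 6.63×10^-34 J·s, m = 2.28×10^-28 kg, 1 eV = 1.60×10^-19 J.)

|ΔE| = 35.7 eV

E_1 = h²/(8mL²) = 2.383×10^-19 J.
|ΔE| = |7² − 5²|·E_1 = 24·2.383×10^-19 J = 5.719×10^-18 J = 35.7 eV.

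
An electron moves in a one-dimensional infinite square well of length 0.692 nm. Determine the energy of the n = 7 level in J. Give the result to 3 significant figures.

For an infinite well E_n = n²h²/(8m_eL²), so E_1 = h²/(8m_eL²) = (6.626×10^-34)²/(8·9.109×10^-31·(6.92×10^-10 m)²) = 1.258×10^-19 J.
Then E_7 = 7²·E_1 = 49·1.258×10^-19 J = 6.16×10^-18 J.

E_7 = 6.16×10^-18 J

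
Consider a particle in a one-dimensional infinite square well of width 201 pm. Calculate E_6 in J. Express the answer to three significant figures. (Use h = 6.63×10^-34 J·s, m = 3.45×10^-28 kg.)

For an infinite well E_n = n²h²/(8mL²), so E_1 = h²/(8mL²) = (6.63×10^-34)²/(8·3.45×10^-28·(2.01×10^-10 m)²) = 3.942×10^-21 J.
Then E_6 = 6²·E_1 = 36·3.942×10^-21 J = 1.42×10^-19 J.

E_6 = 1.42×10^-19 J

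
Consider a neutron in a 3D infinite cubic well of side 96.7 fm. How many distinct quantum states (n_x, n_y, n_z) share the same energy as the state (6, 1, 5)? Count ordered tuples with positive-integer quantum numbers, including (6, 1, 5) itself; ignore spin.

The level has n_x² + n_y² + n_z² = 62. The ordered positive-integer solutions are (1, 5, 6), (1, 6, 5), (2, 3, 7), (2, 7, 3), (3, 2, 7), (3, 7, 2), (5, 1, 6), (5, 6, 1), (6, 1, 5), (6, 5, 1), (7, 2, 3), (7, 3, 2).
That gives 12 states.

degeneracy = 12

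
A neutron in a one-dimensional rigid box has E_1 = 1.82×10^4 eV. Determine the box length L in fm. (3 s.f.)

From E_n = n²h²/(8m_nL²), L = n·h/√(8m_nE_n).
E_1 = 1.82×10^4 eV = 2.916×10^-15 J, so L = 1·6.626×10^-34/√(8·1.675×10^-27·2.916×10^-15) = 1.06×10^-13 m = 106 fm.

L = 106 fm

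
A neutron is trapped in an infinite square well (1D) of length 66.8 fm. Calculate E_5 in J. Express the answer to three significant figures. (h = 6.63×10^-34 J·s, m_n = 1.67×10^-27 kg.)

For an infinite well E_n = n²h²/(8m_nL²), so E_1 = h²/(8m_nL²) = (6.63×10^-34)²/(8·1.67×10^-27·(6.68×10^-14 m)²) = 7.373×10^-15 J.
Then E_5 = 5²·E_1 = 25·7.373×10^-15 J = 1.84×10^-13 J.

E_5 = 1.84×10^-13 J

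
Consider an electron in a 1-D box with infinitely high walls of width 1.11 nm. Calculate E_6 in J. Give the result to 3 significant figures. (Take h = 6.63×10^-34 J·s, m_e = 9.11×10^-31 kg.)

E_6 = 1.76×10^-18 J

For an infinite well E_n = n²h²/(8m_eL²), so E_1 = h²/(8m_eL²) = (6.63×10^-34)²/(8·9.11×10^-31·(1.11×10^-9 m)²) = 4.895×10^-20 J.
Then E_6 = 6²·E_1 = 36·4.895×10^-20 J = 1.76×10^-18 J.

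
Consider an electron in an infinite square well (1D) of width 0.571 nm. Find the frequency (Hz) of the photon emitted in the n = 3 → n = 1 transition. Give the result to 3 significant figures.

E_1 = h²/(8m_eL²) = 1.848×10^-19 J and ΔE = (3² − 1²)E_1 = 1.478×10^-18 J.
f = ΔE/h = 1.478×10^-18/6.626×10^-34 = 2.23×10^15 Hz.

f = 2.23×10^15 Hz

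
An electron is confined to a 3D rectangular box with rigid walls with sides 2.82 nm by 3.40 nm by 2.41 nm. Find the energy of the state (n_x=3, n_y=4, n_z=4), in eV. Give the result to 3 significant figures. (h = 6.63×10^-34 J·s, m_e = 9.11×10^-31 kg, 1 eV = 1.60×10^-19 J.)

E = 1.99 eV

For a 3D rectangular well E = (h²/8m_e)·Σ n_i²/L_i² = (6.63×10^-34)²/(8·9.11×10^-31) · [3²/(2.82 nm)² + 4²/(3.40 nm)² + 4²/(2.41 nm)²].
Evaluating gives E = 3.179×10^-19 J = 1.99 eV.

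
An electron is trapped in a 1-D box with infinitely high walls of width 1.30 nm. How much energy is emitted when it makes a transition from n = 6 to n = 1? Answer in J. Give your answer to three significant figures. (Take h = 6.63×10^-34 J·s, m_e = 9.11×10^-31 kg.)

E_1 = h²/(8m_eL²) = 3.569×10^-20 J.
|ΔE| = |6² − 1²|·E_1 = 35·3.569×10^-20 J = 1.25×10^-18 J.

|ΔE| = 1.25×10^-18 J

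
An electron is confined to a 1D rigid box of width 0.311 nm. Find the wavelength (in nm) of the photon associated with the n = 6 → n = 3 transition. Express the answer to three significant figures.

E_1 = h²/(8m_eL²) = 6.229×10^-19 J, so ΔE = (6² − 3²)E_1 = 1.682×10^-17 J.
λ = hc/ΔE = (6.626×10^-34·2.998×10^8)/1.682×10^-17 = 1.18×10^-8 m = 11.8 nm.

λ = 11.8 nm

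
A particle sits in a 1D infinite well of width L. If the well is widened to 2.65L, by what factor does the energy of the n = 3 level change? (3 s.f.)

0.142

E_n ∝ 1/L², so the energy scales by 1/2.65² = 0.142.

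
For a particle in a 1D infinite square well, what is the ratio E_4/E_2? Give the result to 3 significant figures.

E_n ∝ n², so E_4/E_2 = 4²/2² = 16/4 = 4.00.

4.00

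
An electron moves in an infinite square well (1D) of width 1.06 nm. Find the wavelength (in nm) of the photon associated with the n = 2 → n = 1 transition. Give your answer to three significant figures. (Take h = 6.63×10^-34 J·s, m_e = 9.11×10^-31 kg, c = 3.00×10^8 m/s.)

E_1 = h²/(8m_eL²) = 5.368×10^-20 J, so ΔE = (2² − 1²)E_1 = 1.610×10^-19 J.
λ = hc/ΔE = (6.63×10^-34·3.00×10^8)/1.610×10^-19 = 1.24×10^-6 m = 1.24×10^3 nm.

λ = 1.24×10^3 nm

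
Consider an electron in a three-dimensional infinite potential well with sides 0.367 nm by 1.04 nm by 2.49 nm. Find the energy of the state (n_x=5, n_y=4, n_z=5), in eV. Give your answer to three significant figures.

For a 3D rectangular well E = (h²/8m_e)·Σ n_i²/L_i² = (6.626×10^-34)²/(8·9.109×10^-31) · [5²/(0.367 nm)² + 4²/(1.04 nm)² + 5²/(2.49 nm)²].
Evaluating gives E = 1.232×10^-17 J = 76.9 eV.

E = 76.9 eV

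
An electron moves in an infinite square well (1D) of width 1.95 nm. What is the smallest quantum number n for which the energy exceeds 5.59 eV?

E_1 = h²/(8m_eL²) = 1.584×10^-20 J = 0.09888 eV.
Need n² > 5.59/0.09888 = 56.53, i.e. n > 7.519.
The smallest integer satisfying this is n = 8.

n = 8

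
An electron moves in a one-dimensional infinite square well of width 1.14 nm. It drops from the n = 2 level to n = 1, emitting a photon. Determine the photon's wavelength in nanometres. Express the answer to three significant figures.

E_1 = h²/(8m_eL²) = 4.636×10^-20 J, so ΔE = (2² − 1²)E_1 = 1.391×10^-19 J.
λ = hc/ΔE = (6.626×10^-34·2.998×10^8)/1.391×10^-19 = 1.43×10^-6 m = 1.43×10^3 nm.

λ = 1.43×10^3 nm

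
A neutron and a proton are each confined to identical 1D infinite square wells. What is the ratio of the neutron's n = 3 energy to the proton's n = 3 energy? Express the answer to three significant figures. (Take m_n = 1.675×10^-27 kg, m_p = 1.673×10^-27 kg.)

E_n ∝ 1/m at fixed n and L, so the ratio is m_p/m_n = 1.673×10^-27/1.675×10^-27 = 0.999.

0.999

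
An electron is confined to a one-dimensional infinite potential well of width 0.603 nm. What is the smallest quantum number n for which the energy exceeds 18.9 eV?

n = 5

E_1 = h²/(8m_eL²) = 1.657×10^-19 J = 1.034 eV.
Need n² > 18.9/1.034 = 18.28, i.e. n > 4.276.
The smallest integer satisfying this is n = 5.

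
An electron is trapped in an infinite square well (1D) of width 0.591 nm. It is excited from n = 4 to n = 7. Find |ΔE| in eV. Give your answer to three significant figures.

E_1 = h²/(8m_eL²) = 1.725×10^-19 J.
|ΔE| = |4² − 7²|·E_1 = 33·1.725×10^-19 J = 5.692×10^-18 J = 35.5 eV.

|ΔE| = 35.5 eV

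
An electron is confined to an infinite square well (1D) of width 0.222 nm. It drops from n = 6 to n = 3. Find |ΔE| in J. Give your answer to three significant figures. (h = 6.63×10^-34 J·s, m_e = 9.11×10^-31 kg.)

E_1 = h²/(8m_eL²) = 1.224×10^-18 J.
|ΔE| = |6² − 3²|·E_1 = 27·1.224×10^-18 J = 3.30×10^-17 J.

|ΔE| = 3.30×10^-17 J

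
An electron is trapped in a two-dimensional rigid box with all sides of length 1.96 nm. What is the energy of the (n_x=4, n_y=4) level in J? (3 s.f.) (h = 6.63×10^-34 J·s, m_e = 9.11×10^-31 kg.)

E = 5.02×10^-19 J

For a 2D rectangular well E = (h²/8m_e)·Σ n_i²/L_i² = (6.63×10^-34)²/(8·9.11×10^-31) · [4²/(1.96 nm)² + 4²/(1.96 nm)²].
Evaluating gives E = 5.02×10^-19 J.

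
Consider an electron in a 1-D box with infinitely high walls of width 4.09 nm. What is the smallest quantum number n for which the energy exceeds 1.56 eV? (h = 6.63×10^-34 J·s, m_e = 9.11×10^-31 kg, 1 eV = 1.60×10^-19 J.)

n = 9

E_1 = h²/(8m_eL²) = 3.606×10^-21 J = 0.02254 eV.
Need n² > 1.56/0.02254 = 69.21, i.e. n > 8.319.
The smallest integer satisfying this is n = 9.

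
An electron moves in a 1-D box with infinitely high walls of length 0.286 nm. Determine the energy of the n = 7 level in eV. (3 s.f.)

For an infinite well E_n = n²h²/(8m_eL²), so E_1 = h²/(8m_eL²) = (6.626×10^-34)²/(8·9.109×10^-31·(2.86×10^-10 m)²) = 7.366×10^-19 J.
Then E_7 = 7²·E_1 = 49·7.366×10^-19 J = 3.609×10^-17 J.
Converting, E_7 = 3.609×10^-17 J / (1.602×10^-19 J/eV) = 225 eV.

E_7 = 225 eV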